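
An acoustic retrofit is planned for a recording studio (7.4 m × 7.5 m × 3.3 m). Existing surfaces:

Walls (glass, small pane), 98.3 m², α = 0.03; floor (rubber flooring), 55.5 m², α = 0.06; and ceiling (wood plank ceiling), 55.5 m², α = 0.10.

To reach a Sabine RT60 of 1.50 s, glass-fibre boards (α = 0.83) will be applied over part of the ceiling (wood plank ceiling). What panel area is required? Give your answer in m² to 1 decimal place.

Summing Sᵢαᵢ: 2.949 + 3.330 + 5.550 → A₁ = 11.829 sabins.
V = 183.15 m³. Target absorption A₂ = 0.161 × 183.15 / 1.50 = 19.658 sabins.
ΔA needed = 19.658 − 11.829 = 7.829 sabins.
Each m² of panel replacing the ceiling (wood plank ceiling) adds (0.83 − 0.10) = 0.73 sabins.
Panel area = 7.829 / 0.73 = 10.7 m².

10.7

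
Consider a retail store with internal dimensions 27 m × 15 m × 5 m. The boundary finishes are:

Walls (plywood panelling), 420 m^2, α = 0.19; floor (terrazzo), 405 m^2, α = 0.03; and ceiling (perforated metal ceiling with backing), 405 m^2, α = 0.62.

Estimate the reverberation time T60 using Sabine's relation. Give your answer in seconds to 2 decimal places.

0.95 s

A = Σ Sᵢαᵢ = 420*0.19 + 405*0.03 + 405*0.62 = 343.050 sabins.
V = 27·15·5 = 2025 m³.
RT60 = 0.161 · V / A = 0.161 × 2025 / 343.050 = 0.95 s.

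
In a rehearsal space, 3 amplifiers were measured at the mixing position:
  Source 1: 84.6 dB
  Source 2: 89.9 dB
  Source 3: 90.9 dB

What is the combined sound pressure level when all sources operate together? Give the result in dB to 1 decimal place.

94.0 dB

Converting to relative power and adding: 10^(84.6/10) + 10^(89.9/10) + 10^(90.9/10) = 2.496e+09.
Back to dB: 10·log₁₀ Σ = 94.0 dB.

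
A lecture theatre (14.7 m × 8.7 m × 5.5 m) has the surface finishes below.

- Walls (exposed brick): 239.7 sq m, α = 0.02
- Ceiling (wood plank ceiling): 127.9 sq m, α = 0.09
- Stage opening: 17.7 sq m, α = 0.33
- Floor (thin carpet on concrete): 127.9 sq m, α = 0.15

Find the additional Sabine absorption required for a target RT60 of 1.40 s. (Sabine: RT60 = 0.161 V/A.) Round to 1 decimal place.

39.6 sabins

Total absorption A₁ = 239.7·0.02 + 127.9·0.09 + 17.7·0.33 + 127.9·0.15
  = 4.794 + 11.511 + 5.841 + 19.185 = 41.331 sq m sabins.
For T = 1.40 s, need A₂ = 0.161·V/T = 0.161·703.395/1.40 = 80.890 sabins.
Shortfall: 80.890 − 41.331 = 39.6 sabins.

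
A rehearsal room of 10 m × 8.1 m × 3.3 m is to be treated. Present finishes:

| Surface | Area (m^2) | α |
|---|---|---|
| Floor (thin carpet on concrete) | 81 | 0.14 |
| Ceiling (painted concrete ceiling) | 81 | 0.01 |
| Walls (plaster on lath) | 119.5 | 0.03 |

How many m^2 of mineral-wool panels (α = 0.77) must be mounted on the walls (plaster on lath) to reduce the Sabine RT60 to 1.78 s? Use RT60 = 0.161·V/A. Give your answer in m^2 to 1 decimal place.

11.4

Summing Sᵢαᵢ: 11.340 + 0.810 + 3.585 → A₁ = 15.735 sabins.
V = 267.3 m³. Target absorption A₂ = 0.161 × 267.3 / 1.78 = 24.177 sabins.
ΔA needed = 24.177 − 15.735 = 8.442 sabins.
Each m^2 of panel replacing the walls (plaster on lath) adds (0.77 − 0.03) = 0.74 sabins.
Area = ΔA/Δα = 8.442/0.74 = 11.4 m^2.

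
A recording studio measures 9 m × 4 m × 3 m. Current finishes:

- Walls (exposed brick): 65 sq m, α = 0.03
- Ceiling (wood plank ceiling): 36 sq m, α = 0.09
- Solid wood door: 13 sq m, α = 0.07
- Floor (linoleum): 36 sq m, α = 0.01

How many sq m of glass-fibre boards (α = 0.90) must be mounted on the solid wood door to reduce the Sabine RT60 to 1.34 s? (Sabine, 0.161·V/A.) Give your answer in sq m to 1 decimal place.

7.9

Total absorption A₁ = 65·0.03 + 36·0.09 + 13·0.07 + 36·0.01
  = 1.950 + 3.240 + 0.910 + 0.360 = 6.460 sq m sabins.
V = 108 m³. Target absorption A₂ = 0.161 × 108 / 1.34 = 12.976 sabins.
Absorption to add: 12.976 − 6.460 = 6.516 sabins.
Each sq m of panel replacing the solid wood door adds (0.90 − 0.07) = 0.83 sabins.
Area = ΔA/Δα = 6.516/0.83 = 7.9 sq m.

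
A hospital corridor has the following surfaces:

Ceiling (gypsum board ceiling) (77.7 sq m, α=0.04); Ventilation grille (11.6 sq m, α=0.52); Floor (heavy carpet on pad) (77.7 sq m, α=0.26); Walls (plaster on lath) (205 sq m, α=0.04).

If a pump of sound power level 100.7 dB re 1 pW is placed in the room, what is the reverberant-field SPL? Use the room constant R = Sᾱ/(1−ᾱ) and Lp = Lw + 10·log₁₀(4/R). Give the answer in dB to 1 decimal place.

A = 37.542 sabins; S = 372.0 sq m.
ᾱ = 0.1009, so room constant R = A/(1−ᾱ) = 41.755 sq m.
Lp = Lw + 10 log₁₀(4/R) = 100.7 -10.19 = 90.5 dB.

90.5 dB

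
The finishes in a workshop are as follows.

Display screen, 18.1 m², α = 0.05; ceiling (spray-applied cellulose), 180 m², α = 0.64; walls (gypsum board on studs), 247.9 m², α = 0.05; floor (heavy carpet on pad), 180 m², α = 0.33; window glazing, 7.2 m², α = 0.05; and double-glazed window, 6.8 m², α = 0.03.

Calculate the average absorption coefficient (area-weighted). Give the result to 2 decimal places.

0.29

S = Σ Sᵢ = 18.1 + 180 + 247.9 + 180 + 7.2 + 6.8 = 640.0 m².
A = 18.1*0.05 + 180*0.64 + 247.9*0.05 + 180*0.33 + 7.2*0.05 + 6.8*0.03 = 188.464 sabins.
ᾱ = A/S = 0.29.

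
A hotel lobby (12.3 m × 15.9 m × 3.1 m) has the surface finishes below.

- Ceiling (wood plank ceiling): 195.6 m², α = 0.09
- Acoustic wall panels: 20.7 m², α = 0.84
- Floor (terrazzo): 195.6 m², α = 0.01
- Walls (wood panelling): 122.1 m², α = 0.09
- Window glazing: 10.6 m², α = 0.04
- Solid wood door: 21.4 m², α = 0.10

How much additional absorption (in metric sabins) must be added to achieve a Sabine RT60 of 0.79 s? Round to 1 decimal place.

73.1 sabins

Total absorption A₁ = 195.6×0.09 + 20.7×0.84 + 195.6×0.01 + 122.1×0.09 + 10.6×0.04 + 21.4×0.10
  = 17.604 + 17.388 + 1.956 + 10.989 + 0.424 + 2.140 = 50.501 m² sabins.
Target A₂ = 0.161·606.267/0.79 = 123.556 sabins (V = 606.267 m³).
Additional absorption ΔA = 123.556 − 50.501 = 73.1 sabins.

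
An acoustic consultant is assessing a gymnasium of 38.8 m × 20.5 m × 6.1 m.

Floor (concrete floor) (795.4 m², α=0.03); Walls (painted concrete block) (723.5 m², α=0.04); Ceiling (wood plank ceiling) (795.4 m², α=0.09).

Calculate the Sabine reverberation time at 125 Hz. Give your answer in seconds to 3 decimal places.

Total absorption A = 795.4×0.03 + 723.5×0.04 + 795.4×0.09
  = 23.862 + 28.940 + 71.586 = 124.388 m² sabins.
Room volume: 4851.94 m³.
T = 0.161 V/A = 0.161·4851.94/124.388 = 6.280 s.

6.280 seconds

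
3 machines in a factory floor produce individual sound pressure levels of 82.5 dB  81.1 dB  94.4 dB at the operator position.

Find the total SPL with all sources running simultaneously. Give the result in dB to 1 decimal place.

Σ 10^(Lᵢ/10) = 3.061e+09.
Back to dB: 10·log₁₀ Σ = 94.9 dB.

94.9 dB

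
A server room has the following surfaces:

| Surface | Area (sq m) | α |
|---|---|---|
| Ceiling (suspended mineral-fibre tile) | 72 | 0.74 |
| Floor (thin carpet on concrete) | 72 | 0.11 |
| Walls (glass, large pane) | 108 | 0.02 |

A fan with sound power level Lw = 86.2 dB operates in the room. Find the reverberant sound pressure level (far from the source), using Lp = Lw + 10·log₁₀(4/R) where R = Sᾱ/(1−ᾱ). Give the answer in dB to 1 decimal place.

A = 63.360 sabins; S = 252.0 sq m.
ᾱ = 63.360/252.0 = 0.2514; R = Sᾱ/(1−ᾱ) = 63.360/(1−0.2514) = 84.638 sq m.
Lp = Lw + 10 log₁₀(4/R) = 86.2 -13.26 = 72.9 dB.

72.9 dB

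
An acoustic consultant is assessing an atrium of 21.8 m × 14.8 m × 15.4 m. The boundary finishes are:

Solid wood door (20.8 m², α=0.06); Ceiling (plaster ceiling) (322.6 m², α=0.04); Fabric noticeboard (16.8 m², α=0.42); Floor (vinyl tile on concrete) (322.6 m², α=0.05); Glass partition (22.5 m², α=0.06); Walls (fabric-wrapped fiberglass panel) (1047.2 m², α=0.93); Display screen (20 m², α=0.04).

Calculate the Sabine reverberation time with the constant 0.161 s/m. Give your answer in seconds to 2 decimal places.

0.79 seconds

A = Σ Sᵢαᵢ = 20.8*0.06 + 322.6*0.04 + 16.8*0.42 + 322.6*0.05 + 22.5*0.06 + 1047.2*0.93 + 20*0.04 = 1013.384 sabins.
V = 21.8·14.8·15.4 = 4968.656 m³.
T = 0.161 V/A = 0.161·4968.656/1013.384 = 0.79 s.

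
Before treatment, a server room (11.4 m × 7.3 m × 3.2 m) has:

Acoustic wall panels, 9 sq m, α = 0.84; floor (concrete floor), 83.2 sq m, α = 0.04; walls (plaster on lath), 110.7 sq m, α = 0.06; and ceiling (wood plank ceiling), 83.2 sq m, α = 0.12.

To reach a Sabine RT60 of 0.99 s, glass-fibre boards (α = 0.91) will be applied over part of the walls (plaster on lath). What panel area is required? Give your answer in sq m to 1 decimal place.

18.6

A₁ = Σ Sᵢαᵢ = 9·0.84 + 83.2·0.04 + 110.7·0.06 + 83.2·0.12 = 27.514 sabins.
V = 266.304 m³. Target absorption A₂ = 0.161 × 266.304 / 0.99 = 43.308 sabins.
Absorption to add: 43.308 − 27.514 = 15.794 sabins.
Each sq m of panel replacing the walls (plaster on lath) adds (0.91 − 0.06) = 0.85 sabins.
Area = ΔA/Δα = 15.794/0.85 = 18.6 sq m.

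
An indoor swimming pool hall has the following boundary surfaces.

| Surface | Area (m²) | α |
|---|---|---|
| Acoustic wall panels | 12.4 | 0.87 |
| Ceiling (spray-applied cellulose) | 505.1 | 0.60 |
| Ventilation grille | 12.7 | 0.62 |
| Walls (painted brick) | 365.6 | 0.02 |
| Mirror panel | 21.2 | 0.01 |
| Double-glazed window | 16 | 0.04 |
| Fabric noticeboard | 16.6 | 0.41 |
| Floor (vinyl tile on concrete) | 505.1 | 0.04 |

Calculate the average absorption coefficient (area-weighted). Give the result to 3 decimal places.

0.245

S = Σ Sᵢ = 12.4 + 505.1 + 12.7 + 365.6 + 21.2 + 16 + 16.6 + 505.1 = 1454.7 m².
Weighted sum Σ Sα = 356.896.
ᾱ = 356.896 / 1454.7 = 0.245.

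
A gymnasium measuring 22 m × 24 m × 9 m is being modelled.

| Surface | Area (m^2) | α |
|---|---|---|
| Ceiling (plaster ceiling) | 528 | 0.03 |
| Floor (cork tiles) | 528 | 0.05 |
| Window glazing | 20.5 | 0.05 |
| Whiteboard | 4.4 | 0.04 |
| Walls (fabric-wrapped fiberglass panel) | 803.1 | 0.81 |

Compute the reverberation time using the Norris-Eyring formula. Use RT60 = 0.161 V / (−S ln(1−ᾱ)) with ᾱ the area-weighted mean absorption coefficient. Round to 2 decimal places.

S = Σ Sᵢ = 1884.0 m^2.
Absorption A = 528·0.03 + 528·0.05 + 20.5·0.05 + 4.4·0.04 + 803.1·0.81 = 693.952 sabins.
Mean coefficient ᾱ = A/S = 0.3683.
Eyring denominator: −S ln(1−ᾱ) = 865.398.
V = 22 × 24 × 9 = 4752 m³.
RT60 = 0.161 × 4752 / 865.398 = 0.88 s.

0.88 s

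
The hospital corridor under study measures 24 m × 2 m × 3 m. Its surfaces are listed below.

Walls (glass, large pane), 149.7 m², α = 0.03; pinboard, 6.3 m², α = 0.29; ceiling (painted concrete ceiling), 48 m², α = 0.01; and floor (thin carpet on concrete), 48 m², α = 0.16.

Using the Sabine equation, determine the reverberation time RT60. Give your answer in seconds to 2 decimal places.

1.60 s

Equivalent absorption area: A = 149.7*0.03 + 6.3*0.29 + 48*0.01 + 48*0.16 = 14.478 m².
V = 24·2·3 = 144 m³.
Sabine: RT60 = 0.161 × 144 / 14.478 = 1.60 s.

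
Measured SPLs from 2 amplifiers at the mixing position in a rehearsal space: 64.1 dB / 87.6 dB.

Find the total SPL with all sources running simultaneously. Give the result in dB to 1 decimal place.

87.6 dB

Converting to relative power and adding: 10^(64.1/10) + 10^(87.6/10) = 5.78e+08.
L_total = 10·log₁₀(5.78e+08) = 87.6 dB.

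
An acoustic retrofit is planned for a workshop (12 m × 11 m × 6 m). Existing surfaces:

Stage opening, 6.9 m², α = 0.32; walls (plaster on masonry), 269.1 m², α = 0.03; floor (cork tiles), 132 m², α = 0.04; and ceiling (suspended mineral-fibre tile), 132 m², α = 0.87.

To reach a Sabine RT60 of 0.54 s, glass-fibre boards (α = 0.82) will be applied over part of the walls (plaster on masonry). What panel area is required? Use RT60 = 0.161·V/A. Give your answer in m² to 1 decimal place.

A₁ = Σ Sᵢαᵢ = 6.9·0.32 + 269.1·0.03 + 132·0.04 + 132·0.87 = 130.401 sabins.
Required A₂ = 0.161·792/0.54 = 236.133 sabins.
Absorption to add: 236.133 − 130.401 = 105.732 sabins.
Net gain per m²: Δα = 0.82 − 0.03 = 0.79.
Panel area = 105.732 / 0.79 = 133.8 m².

133.8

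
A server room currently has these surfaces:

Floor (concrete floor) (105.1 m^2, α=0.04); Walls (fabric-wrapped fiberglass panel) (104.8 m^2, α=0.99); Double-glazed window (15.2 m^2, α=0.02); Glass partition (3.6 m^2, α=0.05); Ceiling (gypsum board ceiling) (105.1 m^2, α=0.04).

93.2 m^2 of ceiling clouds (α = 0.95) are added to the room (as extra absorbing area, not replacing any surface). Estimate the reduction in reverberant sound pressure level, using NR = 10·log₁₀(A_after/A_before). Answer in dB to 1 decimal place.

2.5 dB

A_before = Σ Sᵢαᵢ = 105.1×0.04 + 104.8×0.99 + 15.2×0.02 + 3.6×0.05 + 105.1×0.04 = 112.644 sabins.
Treatment contributes 93.2·0.95 = 88.540 sabins.
New total A_after = 201.184 sabins.
Reduction = 10 log₁₀(A_after/A_before) = 10 log₁₀(1.7860) = 2.5 dB.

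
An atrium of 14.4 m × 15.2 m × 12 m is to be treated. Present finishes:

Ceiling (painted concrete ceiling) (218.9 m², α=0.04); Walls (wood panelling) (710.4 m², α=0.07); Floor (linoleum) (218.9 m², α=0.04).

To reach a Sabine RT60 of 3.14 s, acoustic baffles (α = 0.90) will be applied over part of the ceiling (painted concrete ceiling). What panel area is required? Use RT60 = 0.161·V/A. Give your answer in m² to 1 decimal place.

Equivalent absorption area: A₁ = 218.9×0.04 + 710.4×0.07 + 218.9×0.04 = 67.240 m².
V = 2626.56 m³. Target absorption A₂ = 0.161 × 2626.56 / 3.14 = 134.674 sabins.
Absorption to add: 134.674 − 67.240 = 67.434 sabins.
Each m² of panel replacing the ceiling (painted concrete ceiling) adds (0.90 − 0.04) = 0.86 sabins.
Area = ΔA/Δα = 67.434/0.86 = 78.4 m².

78.4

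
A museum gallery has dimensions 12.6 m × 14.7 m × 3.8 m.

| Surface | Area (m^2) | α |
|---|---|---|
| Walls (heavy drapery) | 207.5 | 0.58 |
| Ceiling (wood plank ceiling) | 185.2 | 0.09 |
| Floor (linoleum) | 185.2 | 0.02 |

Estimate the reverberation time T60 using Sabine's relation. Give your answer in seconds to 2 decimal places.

0.81 sec

Total absorption A = 207.5×0.58 + 185.2×0.09 + 185.2×0.02
  = 120.350 + 16.668 + 3.704 = 140.722 m^2 sabins.
V = 12.6·14.7·3.8 = 703.836 m³.
Sabine: RT60 = 0.161 × 703.836 / 140.722 = 0.81 s.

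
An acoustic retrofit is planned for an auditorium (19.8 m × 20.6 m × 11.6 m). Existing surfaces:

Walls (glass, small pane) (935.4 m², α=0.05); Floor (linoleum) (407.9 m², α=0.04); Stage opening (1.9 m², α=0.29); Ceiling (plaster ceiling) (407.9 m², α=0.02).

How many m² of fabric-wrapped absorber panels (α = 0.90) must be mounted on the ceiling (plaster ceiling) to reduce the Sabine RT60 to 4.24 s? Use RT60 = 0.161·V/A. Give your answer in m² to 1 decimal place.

122.6

Equivalent absorption area: A₁ = 935.4×0.05 + 407.9×0.04 + 1.9×0.29 + 407.9×0.02 = 71.795 m².
Required A₂ = 0.161·4731.408/4.24 = 179.660 sabins.
ΔA needed = 179.660 − 71.795 = 107.865 sabins.
Each m² of panel replacing the ceiling (plaster ceiling) adds (0.90 − 0.02) = 0.88 sabins.
Area = ΔA/Δα = 107.865/0.88 = 122.6 m².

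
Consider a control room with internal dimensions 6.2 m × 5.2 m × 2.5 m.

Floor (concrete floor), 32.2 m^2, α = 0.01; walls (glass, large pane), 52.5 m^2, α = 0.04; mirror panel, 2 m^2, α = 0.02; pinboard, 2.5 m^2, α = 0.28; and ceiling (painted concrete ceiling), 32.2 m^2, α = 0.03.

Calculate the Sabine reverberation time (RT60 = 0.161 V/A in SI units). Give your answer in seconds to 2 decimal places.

Total absorption A = 32.2·0.01 + 52.5·0.04 + 2·0.02 + 2.5·0.28 + 32.2·0.03
  = 0.322 + 2.100 + 0.040 + 0.700 + 0.966 = 4.128 m^2 sabins.
Volume V = 6.2 × 5.2 × 2.5 = 80.6 m³.
RT60 = 0.161 · V / A = 0.161 × 80.6 / 4.128 = 3.14 s.

3.14 seconds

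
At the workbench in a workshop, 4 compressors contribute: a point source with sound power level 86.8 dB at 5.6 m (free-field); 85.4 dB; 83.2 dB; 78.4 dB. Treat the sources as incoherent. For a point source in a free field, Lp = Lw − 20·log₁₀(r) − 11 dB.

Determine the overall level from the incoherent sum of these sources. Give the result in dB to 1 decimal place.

Source at 5.6 m: Lp = 86.8 − 20·log₁₀(5.6) − 11 = 60.8 dB.
Converting to relative power and adding: 10^(60.8/10) + 10^(85.4/10) + 10^(83.2/10) + 10^(78.4/10) = 6.261e+08.
Combined level = 10 log₁₀(6.261e+08) = 88.0 dB.

88.0 dB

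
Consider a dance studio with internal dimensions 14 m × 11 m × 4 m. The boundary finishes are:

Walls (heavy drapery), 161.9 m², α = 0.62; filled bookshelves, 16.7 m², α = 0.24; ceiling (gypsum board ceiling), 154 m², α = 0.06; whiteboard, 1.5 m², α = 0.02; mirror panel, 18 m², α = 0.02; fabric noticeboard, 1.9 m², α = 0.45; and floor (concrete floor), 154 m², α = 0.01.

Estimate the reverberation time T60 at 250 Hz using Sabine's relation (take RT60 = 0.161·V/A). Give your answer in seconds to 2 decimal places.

Equivalent absorption area: A = 161.9×0.62 + 16.7×0.24 + 154×0.06 + 1.5×0.02 + 18×0.02 + 1.9×0.45 + 154×0.01 = 116.411 m².
Room volume: 616 m³.
T = 0.161 V/A = 0.161·616/116.411 = 0.85 s.

0.85 seconds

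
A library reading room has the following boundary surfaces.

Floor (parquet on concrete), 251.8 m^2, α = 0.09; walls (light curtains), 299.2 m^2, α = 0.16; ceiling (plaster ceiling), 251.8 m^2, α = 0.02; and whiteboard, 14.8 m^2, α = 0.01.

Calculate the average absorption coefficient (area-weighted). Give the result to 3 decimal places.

0.093

S = Σ Sᵢ = 251.8 + 299.2 + 251.8 + 14.8 = 817.6 m^2.
Σ(Sᵢαᵢ) = 251.8×0.09 + 299.2×0.16 + 251.8×0.02 + 14.8×0.01 = 75.718.
ᾱ = 75.718 / 817.6 = 0.093.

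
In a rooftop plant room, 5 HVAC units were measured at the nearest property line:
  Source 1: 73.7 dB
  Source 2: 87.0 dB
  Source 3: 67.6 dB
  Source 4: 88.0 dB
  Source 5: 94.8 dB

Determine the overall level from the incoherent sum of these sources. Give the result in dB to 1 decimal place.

Converting to relative power and adding: 10^(73.7/10) + 10^(87.0/10) + 10^(67.6/10) + 10^(88.0/10) + 10^(94.8/10) = 4.181e+09.
L_total = 10·log₁₀(4.181e+09) = 96.2 dB.

96.2 dB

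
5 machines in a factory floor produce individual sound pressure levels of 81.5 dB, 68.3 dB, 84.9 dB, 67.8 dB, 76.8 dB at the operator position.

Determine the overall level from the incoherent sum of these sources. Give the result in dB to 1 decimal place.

Sum in the linear (power) domain: Σ 10^(Lᵢ/10) = 10^(81.5/10) + 10^(68.3/10) + 10^(84.9/10) + 10^(67.8/10) + 10^(76.8/10) = 5.109e+08.
Combined level = 10 log₁₀(5.109e+08) = 87.1 dB.

87.1 dB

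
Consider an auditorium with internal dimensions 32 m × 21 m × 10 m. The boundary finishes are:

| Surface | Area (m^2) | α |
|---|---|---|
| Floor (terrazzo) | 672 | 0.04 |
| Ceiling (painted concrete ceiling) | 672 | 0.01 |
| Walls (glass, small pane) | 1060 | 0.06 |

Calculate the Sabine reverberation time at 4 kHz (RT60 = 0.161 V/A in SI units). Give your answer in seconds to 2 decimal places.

11.13 s

Total absorption A = 672·0.04 + 672·0.01 + 1060·0.06
  = 26.880 + 6.720 + 63.600 = 97.200 m^2 sabins.
Volume V = 32 × 21 × 10 = 6720 m³.
Sabine: RT60 = 0.161 × 6720 / 97.200 = 11.13 s.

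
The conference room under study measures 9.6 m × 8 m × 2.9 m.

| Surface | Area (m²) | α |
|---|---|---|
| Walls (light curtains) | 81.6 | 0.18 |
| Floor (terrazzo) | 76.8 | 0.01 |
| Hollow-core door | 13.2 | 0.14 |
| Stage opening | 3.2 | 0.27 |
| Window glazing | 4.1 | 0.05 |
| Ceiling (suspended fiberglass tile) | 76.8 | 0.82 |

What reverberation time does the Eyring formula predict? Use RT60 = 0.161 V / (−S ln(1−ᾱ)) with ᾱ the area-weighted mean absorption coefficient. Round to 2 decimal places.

0.37 seconds

S = Σ Sᵢ = 255.7 m².
Absorption A = 81.6·0.18 + 76.8·0.01 + 13.2·0.14 + 3.2·0.27 + 4.1·0.05 + 76.8·0.82 = 81.349 sabins.
Mean coefficient ᾱ = A/S = 0.3181.
Eyring denominator: −S ln(1−ᾱ) = 97.900.
V = 9.6 × 8 × 2.9 = 222.72 m³.
RT60 = 0.161 × 222.72 / 97.900 = 0.37 s.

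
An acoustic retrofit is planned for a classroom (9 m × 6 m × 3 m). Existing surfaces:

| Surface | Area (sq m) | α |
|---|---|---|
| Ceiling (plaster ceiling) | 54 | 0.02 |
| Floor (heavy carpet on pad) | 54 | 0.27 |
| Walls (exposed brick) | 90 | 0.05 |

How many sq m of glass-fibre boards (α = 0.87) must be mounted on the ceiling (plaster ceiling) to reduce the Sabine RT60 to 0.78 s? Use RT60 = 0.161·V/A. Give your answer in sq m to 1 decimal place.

Total absorption A₁ = 54*0.02 + 54*0.27 + 90*0.05
  = 1.080 + 14.580 + 4.500 = 20.160 sq m sabins.
V = 162 m³. Target absorption A₂ = 0.161 × 162 / 0.78 = 33.438 sabins.
Absorption to add: 33.438 − 20.160 = 13.278 sabins.
Net gain per sq m: Δα = 0.87 − 0.02 = 0.85.
Panel area = 13.278 / 0.85 = 15.6 sq m.

15.6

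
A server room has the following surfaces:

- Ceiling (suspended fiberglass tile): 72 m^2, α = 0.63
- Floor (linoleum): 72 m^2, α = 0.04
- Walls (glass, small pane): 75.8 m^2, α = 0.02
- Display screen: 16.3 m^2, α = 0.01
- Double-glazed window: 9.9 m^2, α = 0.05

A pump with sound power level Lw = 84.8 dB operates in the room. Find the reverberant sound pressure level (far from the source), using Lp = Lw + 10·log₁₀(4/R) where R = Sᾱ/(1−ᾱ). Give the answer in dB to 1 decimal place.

72.8 dB

A = 50.414 sabins; S = 246.0 m^2.
ᾱ = 50.414/246.0 = 0.2049; R = Sᾱ/(1−ᾱ) = 50.414/(1−0.2049) = 63.406 m^2.
Lp = 84.8 + 10·log₁₀(4/63.406) = 84.8 + (-12.00) = 72.8 dB.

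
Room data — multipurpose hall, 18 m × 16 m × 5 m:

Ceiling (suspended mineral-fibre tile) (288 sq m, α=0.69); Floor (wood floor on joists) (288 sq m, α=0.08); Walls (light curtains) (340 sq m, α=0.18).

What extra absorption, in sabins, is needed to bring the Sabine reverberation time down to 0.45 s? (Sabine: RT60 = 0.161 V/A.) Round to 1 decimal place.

232.2 sabins

Equivalent absorption area: A₁ = 288·0.69 + 288·0.08 + 340·0.18 = 282.960 sq m.
V = 1440 m³. Required absorption A₂ = 0.161 × 1440 / 0.45 = 515.200 sabins.
ΔA = A₂ − A₁ = 515.200 − 282.960 = 232.2 sabins.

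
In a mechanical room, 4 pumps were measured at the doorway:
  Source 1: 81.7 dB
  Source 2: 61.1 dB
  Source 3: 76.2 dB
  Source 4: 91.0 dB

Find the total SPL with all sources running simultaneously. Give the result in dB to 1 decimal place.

91.6 dB

Σ 10^(Lᵢ/10) = 1.45e+09.
Combined level = 10 log₁₀(1.45e+09) = 91.6 dB.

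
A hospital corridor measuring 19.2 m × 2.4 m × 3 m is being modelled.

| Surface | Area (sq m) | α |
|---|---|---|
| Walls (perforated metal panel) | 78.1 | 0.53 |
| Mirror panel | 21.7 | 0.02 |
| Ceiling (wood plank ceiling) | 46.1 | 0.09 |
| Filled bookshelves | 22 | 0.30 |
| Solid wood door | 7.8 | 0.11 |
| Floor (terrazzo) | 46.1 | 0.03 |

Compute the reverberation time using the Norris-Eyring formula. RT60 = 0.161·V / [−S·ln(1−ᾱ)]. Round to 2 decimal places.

0.35 s

S = Σ Sᵢ = 221.8 sq m.
Absorption A = 78.1×0.53 + 21.7×0.02 + 46.1×0.09 + 22×0.30 + 7.8×0.11 + 46.1×0.03 = 54.817 sabins.
Mean coefficient ᾱ = A/S = 0.2471.
Eyring denominator: −S ln(1−ᾱ) = 62.952.
V = 19.2 × 2.4 × 3 = 138.24 m³.
RT60 = 0.161 × 138.24 / 62.952 = 0.35 s.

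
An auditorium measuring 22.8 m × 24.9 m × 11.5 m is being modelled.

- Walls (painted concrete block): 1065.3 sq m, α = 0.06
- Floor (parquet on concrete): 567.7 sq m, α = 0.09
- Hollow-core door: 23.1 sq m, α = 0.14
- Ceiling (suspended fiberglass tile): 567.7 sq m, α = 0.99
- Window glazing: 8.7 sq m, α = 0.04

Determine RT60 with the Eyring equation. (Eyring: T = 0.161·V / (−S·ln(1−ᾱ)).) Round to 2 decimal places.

S = Σ Sᵢ = 2232.5 sq m.
Absorption A = 1065.3×0.06 + 567.7×0.09 + 23.1×0.14 + 567.7×0.99 + 8.7×0.04 = 680.616 sabins.
ᾱ = 680.616 / 2232.5 = 0.3049.
Eyring denominator: −S ln(1−ᾱ) = 811.959.
V = 22.8 × 24.9 × 11.5 = 6528.78 m³.
T = 0.161·V/[−S·ln(1−ᾱ)] = 0.161·6528.78/811.959 = 1.29 s.

1.29 s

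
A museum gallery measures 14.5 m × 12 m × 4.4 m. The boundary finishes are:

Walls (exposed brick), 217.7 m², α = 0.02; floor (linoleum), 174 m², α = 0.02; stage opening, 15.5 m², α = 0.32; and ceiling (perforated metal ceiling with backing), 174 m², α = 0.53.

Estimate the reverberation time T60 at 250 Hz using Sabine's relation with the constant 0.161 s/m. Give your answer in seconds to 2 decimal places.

A = Σ Sᵢαᵢ = 217.7·0.02 + 174·0.02 + 15.5·0.32 + 174·0.53 = 105.014 sabins.
V = 14.5·12·4.4 = 765.6 m³.
Sabine: RT60 = 0.161 × 765.6 / 105.014 = 1.17 s.

1.17 seconds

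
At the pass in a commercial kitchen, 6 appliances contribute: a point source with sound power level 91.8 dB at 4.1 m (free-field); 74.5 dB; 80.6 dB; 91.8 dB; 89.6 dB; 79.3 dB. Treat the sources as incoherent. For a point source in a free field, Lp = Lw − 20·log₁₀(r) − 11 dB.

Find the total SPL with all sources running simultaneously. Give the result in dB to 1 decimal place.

Source at 4.1 m: Lp = 91.8 − 20·log₁₀(4.1) − 11 = 68.5 dB.
Converting to relative power and adding: 10^(68.5/10) + 10^(74.5/10) + 10^(80.6/10) + 10^(91.8/10) + 10^(89.6/10) + 10^(79.3/10) = 2.661e+09.
Combined level = 10 log₁₀(2.661e+09) = 94.3 dB.

94.3 dB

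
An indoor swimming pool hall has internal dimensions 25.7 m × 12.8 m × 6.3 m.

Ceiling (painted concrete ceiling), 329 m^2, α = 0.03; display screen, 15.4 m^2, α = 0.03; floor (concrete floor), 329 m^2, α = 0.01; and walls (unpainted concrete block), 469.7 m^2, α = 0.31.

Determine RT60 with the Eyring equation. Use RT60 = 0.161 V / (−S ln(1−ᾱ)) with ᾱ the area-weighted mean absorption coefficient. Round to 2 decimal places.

S = Σ Sᵢ = 1143.1 m^2.
Absorption A = 329×0.03 + 15.4×0.03 + 329×0.01 + 469.7×0.31 = 159.229 sabins.
Mean coefficient ᾱ = A/S = 0.1393.
Eyring denominator: −S ln(1−ᾱ) = 171.476.
V = 25.7 × 12.8 × 6.3 = 2072.448 m³.
RT60 = 0.161 × 2072.448 / 171.476 = 1.95 s.

1.95 s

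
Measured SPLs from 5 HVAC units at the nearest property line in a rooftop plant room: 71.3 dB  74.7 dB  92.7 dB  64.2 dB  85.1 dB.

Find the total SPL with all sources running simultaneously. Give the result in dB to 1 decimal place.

Converting to relative power and adding: 10^(71.3/10) + 10^(74.7/10) + 10^(92.7/10) + 10^(64.2/10) + 10^(85.1/10) = 2.231e+09.
Combined level = 10 log₁₀(2.231e+09) = 93.5 dB.

93.5 dB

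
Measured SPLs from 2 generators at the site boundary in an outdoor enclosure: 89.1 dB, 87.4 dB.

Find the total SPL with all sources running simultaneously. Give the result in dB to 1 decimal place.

91.3 dB

Converting to relative power and adding: 10^(89.1/10) + 10^(87.4/10) = 1.362e+09.
Back to dB: 10·log₁₀ Σ = 91.3 dB.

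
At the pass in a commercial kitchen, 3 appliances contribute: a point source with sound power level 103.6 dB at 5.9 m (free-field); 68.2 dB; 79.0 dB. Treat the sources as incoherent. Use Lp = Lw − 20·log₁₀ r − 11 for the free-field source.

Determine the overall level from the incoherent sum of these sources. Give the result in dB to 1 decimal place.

81.4 dB

Source at 5.9 m: Lp = 103.6 − 20·log₁₀(5.9) − 11 = 77.2 dB.
Sum in the linear (power) domain: Σ 10^(Lᵢ/10) = 10^(77.2/10) + 10^(68.2/10) + 10^(79.0/10) = 1.385e+08.
L_total = 10·log₁₀(1.385e+08) = 81.4 dB.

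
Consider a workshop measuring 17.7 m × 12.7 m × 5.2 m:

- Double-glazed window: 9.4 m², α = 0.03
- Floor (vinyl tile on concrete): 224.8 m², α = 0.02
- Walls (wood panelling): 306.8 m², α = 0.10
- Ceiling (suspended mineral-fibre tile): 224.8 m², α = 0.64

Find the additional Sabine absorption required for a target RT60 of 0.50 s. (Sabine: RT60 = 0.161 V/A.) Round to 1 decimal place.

Summing Sᵢαᵢ: 0.282 + 4.496 + 30.680 + 143.872 → A₁ = 179.330 sabins.
For T = 0.50 s, need A₂ = 0.161·V/T = 0.161·1168.908/0.50 = 376.388 sabins.
ΔA = A₂ − A₁ = 376.388 − 179.330 = 197.1 sabins.

197.1 sabins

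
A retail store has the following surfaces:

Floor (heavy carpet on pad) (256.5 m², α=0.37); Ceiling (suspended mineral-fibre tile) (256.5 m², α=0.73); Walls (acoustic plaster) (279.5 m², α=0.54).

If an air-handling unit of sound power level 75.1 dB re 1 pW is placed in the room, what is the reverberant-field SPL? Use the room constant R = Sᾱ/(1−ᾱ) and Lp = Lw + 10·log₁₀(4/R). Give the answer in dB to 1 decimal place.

Σ(Sᵢαᵢ) = 256.5·0.37 + 256.5·0.73 + 279.5·0.54 = 433.080; total area S = 792.5 m².
ᾱ = 0.5465, so room constant R = A/(1−ᾱ) = 954.972 m².
Lp = 75.1 + 10·log₁₀(4/954.972) = 75.1 + (-23.78) = 51.3 dB.

51.3 dB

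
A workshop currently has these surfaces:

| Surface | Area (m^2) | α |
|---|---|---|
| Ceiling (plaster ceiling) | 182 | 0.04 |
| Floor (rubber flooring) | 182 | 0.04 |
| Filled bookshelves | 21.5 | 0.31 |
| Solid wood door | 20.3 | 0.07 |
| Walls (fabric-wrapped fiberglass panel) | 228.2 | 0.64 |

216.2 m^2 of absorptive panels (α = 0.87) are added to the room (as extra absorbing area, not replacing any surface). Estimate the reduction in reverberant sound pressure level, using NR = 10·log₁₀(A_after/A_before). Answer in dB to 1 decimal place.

Summing Sᵢαᵢ: 7.280 + 7.280 + 6.665 + 1.421 + 146.048 → A_before = 168.694 sabins.
Treatment contributes 216.2·0.87 = 188.094 sabins.
New total A_after = 356.788 sabins.
Reduction = 10 log₁₀(A_after/A_before) = 10 log₁₀(2.1150) = 3.3 dB.

3.3 dB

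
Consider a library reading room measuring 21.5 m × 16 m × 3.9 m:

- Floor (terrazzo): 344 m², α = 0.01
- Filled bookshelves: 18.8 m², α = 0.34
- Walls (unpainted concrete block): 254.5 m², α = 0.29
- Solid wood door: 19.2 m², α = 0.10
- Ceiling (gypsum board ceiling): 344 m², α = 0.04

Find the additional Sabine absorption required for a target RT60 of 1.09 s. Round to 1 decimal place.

Summing Sᵢαᵢ: 3.440 + 6.392 + 73.805 + 1.920 + 13.760 → A₁ = 99.317 sabins.
For T = 1.09 s, need A₂ = 0.161·V/T = 0.161·1341.6/1.09 = 198.163 sabins.
Additional absorption ΔA = 198.163 − 99.317 = 98.8 sabins.

98.8 sabins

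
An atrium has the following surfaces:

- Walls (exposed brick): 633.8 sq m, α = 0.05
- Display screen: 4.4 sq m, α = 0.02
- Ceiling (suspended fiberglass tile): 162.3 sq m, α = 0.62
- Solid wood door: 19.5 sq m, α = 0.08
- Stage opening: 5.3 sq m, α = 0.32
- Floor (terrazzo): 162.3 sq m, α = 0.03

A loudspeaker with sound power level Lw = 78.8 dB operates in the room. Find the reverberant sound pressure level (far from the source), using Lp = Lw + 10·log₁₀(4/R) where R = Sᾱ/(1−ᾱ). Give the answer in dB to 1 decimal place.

A = 140.529 sabins; S = 987.6 sq m.
ᾱ = 140.529/987.6 = 0.1423; R = Sᾱ/(1−ᾱ) = 140.529/(1−0.1423) = 163.844 sq m.
Lp = Lw + 10 log₁₀(4/R) = 78.8 -16.12 = 62.7 dB.

62.7 dB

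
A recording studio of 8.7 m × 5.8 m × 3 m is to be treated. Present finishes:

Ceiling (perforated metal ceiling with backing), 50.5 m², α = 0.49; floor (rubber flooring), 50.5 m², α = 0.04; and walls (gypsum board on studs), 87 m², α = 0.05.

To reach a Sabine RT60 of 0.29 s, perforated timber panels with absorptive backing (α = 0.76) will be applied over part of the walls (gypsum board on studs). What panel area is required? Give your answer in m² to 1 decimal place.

A₁ = Σ Sᵢαᵢ = 50.5×0.49 + 50.5×0.04 + 87×0.05 = 31.115 sabins.
Required A₂ = 0.161·151.38/0.29 = 84.042 sabins.
ΔA needed = 84.042 − 31.115 = 52.927 sabins.
Net gain per m²: Δα = 0.76 − 0.05 = 0.71.
Area = ΔA/Δα = 52.927/0.71 = 74.5 m².

74.5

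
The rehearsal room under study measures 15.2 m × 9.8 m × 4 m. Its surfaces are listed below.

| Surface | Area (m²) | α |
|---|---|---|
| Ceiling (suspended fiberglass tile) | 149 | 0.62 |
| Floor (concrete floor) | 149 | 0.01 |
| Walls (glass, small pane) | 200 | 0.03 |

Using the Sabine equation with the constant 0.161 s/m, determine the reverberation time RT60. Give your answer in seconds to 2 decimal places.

0.96 sec

Total absorption A = 149*0.62 + 149*0.01 + 200*0.03
  = 92.380 + 1.490 + 6.000 = 99.870 m² sabins.
Room volume: 595.84 m³.
Sabine: RT60 = 0.161 × 595.84 / 99.870 = 0.96 s.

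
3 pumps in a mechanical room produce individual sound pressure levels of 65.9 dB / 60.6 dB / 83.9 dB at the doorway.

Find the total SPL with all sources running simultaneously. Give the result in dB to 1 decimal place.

Converting to relative power and adding: 10^(65.9/10) + 10^(60.6/10) + 10^(83.9/10) = 2.505e+08.
Combined level = 10 log₁₀(2.505e+08) = 84.0 dB.

84.0 dB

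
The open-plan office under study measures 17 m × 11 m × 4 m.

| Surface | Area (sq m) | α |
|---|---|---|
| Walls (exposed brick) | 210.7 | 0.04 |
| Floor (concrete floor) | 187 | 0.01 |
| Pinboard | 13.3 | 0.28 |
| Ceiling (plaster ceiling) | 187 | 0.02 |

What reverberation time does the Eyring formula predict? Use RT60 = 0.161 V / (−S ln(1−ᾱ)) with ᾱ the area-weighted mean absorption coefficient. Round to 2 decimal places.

6.68 s

Total surface area S = 210.7 + 187 + 13.3 + 187 = 598.0 sq m.
Absorption A = 210.7×0.04 + 187×0.01 + 13.3×0.28 + 187×0.02 = 17.762 sabins.
ᾱ = 17.762 / 598.0 = 0.0297.
−S·ln(1−ᾱ) = −598.0 × ln(1 − 0.0297) = 18.030.
V = 17 × 11 × 4 = 748 m³.
T = 0.161·V/[−S·ln(1−ᾱ)] = 0.161·748/18.030 = 6.68 s.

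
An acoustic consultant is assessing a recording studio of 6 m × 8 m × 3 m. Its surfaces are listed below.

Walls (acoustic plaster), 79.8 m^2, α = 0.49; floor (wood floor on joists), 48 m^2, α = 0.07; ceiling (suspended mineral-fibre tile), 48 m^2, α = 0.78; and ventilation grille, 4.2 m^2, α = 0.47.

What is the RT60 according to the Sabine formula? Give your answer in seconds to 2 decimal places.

A = Σ Sᵢαᵢ = 79.8·0.49 + 48·0.07 + 48·0.78 + 4.2·0.47 = 81.876 sabins.
V = 6·8·3 = 144 m³.
Sabine: RT60 = 0.161 × 144 / 81.876 = 0.28 s.

0.28 sec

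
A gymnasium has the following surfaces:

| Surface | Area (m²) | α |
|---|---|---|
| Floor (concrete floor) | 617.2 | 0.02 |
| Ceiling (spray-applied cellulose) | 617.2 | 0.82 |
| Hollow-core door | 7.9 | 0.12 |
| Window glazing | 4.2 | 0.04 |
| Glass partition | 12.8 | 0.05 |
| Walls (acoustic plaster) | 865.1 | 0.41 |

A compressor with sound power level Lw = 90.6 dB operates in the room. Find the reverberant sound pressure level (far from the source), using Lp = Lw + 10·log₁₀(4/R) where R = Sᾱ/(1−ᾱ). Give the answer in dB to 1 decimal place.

A = 874.895 sabins; S = 2124.4 m².
ᾱ = 0.4118, so room constant R = A/(1−ᾱ) = 1487.411 m².
Lp = 90.6 + 10·log₁₀(4/1487.411) = 90.6 + (-25.70) = 64.9 dB.

64.9 dB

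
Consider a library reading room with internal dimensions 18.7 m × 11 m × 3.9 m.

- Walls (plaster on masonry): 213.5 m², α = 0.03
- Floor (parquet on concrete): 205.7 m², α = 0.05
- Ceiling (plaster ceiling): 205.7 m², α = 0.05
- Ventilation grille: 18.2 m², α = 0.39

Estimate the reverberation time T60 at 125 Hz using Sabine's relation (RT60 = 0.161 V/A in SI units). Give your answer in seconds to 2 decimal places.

3.79 s

Summing Sᵢαᵢ: 6.405 + 10.285 + 10.285 + 7.098 → A = 34.073 sabins.
Room volume: 802.23 m³.
Sabine: RT60 = 0.161 × 802.23 / 34.073 = 3.79 s.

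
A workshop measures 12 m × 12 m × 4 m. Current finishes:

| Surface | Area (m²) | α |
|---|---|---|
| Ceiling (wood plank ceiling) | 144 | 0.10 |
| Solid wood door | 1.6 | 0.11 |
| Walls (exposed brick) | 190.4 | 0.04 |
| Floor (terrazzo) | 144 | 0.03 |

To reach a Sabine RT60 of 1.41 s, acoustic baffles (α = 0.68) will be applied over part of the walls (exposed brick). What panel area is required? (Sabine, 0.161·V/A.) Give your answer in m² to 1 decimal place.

61.3

Equivalent absorption area: A₁ = 144*0.10 + 1.6*0.11 + 190.4*0.04 + 144*0.03 = 26.512 m².
V = 576 m³. Target absorption A₂ = 0.161 × 576 / 1.41 = 65.770 sabins.
ΔA needed = 65.770 − 26.512 = 39.258 sabins.
Each m² of panel replacing the walls (exposed brick) adds (0.68 − 0.04) = 0.64 sabins.
Area = ΔA/Δα = 39.258/0.64 = 61.3 m².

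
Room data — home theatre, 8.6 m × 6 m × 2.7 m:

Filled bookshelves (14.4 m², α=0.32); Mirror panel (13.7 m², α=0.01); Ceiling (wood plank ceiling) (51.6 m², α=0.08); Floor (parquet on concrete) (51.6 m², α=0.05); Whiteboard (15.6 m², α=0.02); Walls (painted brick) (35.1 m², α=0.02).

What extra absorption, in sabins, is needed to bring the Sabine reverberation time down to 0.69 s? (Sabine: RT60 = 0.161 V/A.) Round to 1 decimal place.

Equivalent absorption area: A₁ = 14.4·0.32 + 13.7·0.01 + 51.6·0.08 + 51.6·0.05 + 15.6·0.02 + 35.1·0.02 = 12.467 m².
For T = 0.69 s, need A₂ = 0.161·V/T = 0.161·139.32/0.69 = 32.508 sabins.
Additional absorption ΔA = 32.508 − 12.467 = 20.0 sabins.

20.0 sabins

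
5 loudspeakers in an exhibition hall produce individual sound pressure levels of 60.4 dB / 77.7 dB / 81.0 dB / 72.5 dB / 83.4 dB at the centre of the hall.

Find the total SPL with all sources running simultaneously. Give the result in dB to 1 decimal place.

86.3 dB

Sum in the linear (power) domain: Σ 10^(Lᵢ/10) = 10^(60.4/10) + 10^(77.7/10) + 10^(81.0/10) + 10^(72.5/10) + 10^(83.4/10) = 4.224e+08.
Back to dB: 10·log₁₀ Σ = 86.3 dB.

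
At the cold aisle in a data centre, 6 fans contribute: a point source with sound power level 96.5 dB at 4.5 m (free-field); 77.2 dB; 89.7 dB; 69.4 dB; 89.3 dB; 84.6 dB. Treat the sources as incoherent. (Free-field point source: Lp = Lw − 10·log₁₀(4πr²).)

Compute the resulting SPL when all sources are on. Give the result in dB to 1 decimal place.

Source at 4.5 m: Lp = 96.5 − 10·log₁₀(4π·4.5²) = 96.5 − 10·log₁₀(254.469) = 72.4 dB.
Σ 10^(Lᵢ/10) = 2.151e+09.
L_total = 10·log₁₀(2.151e+09) = 93.3 dB.

93.3 dB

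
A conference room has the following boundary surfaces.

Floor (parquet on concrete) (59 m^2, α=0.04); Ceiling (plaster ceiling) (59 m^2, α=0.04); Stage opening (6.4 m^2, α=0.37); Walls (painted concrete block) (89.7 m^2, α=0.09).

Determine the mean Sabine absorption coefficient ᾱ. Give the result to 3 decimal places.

0.071

Total surface area S = 214.1 m^2.
A = 59*0.04 + 59*0.04 + 6.4*0.37 + 89.7*0.09 = 15.161 sabins.
ᾱ = A/S = 0.071.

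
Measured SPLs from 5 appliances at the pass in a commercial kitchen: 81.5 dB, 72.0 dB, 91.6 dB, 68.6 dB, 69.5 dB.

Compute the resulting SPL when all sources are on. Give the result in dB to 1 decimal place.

Sum in the linear (power) domain: Σ 10^(Lᵢ/10) = 10^(81.5/10) + 10^(72.0/10) + 10^(91.6/10) + 10^(68.6/10) + 10^(69.5/10) = 1.619e+09.
Back to dB: 10·log₁₀ Σ = 92.1 dB.

92.1 dB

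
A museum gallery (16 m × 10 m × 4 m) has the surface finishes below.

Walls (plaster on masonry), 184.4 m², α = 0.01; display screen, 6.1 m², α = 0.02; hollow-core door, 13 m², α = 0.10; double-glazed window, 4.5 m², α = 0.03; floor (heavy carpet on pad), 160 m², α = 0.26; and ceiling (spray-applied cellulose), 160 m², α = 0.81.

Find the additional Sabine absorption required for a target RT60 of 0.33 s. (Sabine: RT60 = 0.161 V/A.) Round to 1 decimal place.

Summing Sᵢαᵢ: 1.844 + 0.122 + 1.300 + 0.135 + 41.600 + 129.600 → A₁ = 174.601 sabins.
Target A₂ = 0.161·640/0.33 = 312.242 sabins (V = 640 m³).
Shortfall: 312.242 − 174.601 = 137.6 sabins.

137.6 sabins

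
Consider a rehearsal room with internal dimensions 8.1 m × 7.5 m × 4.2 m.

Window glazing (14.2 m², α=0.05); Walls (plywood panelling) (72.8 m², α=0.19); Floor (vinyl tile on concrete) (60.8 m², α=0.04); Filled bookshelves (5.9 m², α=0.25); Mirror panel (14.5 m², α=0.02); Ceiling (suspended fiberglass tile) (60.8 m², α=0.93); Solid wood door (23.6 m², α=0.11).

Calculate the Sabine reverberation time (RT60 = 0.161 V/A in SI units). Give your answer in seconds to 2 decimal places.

Total absorption A = 14.2·0.05 + 72.8·0.19 + 60.8·0.04 + 5.9·0.25 + 14.5·0.02 + 60.8·0.93 + 23.6·0.11
  = 0.710 + 13.832 + 2.432 + 1.475 + 0.290 + 56.544 + 2.596 = 77.879 m² sabins.
V = 8.1·7.5·4.2 = 255.15 m³.
Sabine: RT60 = 0.161 × 255.15 / 77.879 = 0.53 s.

0.53 s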